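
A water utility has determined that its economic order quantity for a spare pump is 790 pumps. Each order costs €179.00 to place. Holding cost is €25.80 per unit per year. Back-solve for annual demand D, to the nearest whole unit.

Invert the EOQ relation Q*² = 2DS/H.
From Q* = √(2DS/H): D = Q*²H / (2S) = 790² × 25.8 / (2 × 179) = 44977.039.

D ≈ 44,977 pumps per year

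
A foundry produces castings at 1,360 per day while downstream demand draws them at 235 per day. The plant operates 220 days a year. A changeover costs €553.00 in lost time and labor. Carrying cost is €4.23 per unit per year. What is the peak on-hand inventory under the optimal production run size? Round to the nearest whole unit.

I_max ≈ 3,344 castings

Annual demand D = 235 × 220 = 51,700.
Production build-up factor (1 − d/p) = 1 − 235/1,360 = 0.8272.
Q* = √(2DS / (H(1 − d/p))) = √(2 × 51,700 × 553 / (4.23 × 0.8272)).
= √(57,180,200 / 3.4991) ≈ 4042.461.
Maximum inventory = Q*(1 − d/p) = 4042.461 × 0.8272 ≈ 3343.948.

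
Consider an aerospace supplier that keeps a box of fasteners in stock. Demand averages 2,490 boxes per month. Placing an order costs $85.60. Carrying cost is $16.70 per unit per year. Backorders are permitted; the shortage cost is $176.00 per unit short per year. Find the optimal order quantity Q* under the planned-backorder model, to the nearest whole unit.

Annual demand D = 2,490 × 12 = 29,880.
With planned backorders, Q* = √(2DS/H) · √((H+B)/B).
√(2DS/H) = √(2 × 29,880 × 85.6 / 16.7) = 553.457.
√((H+B)/B) = √((16.7+176)/176) = 1.0464.
Q* ≈ 579.120.

Q* ≈ 579 boxes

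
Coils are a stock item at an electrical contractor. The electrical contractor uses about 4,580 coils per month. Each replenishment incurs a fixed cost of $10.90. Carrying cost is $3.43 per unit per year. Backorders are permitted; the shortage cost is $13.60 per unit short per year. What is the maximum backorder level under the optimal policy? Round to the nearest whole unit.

S* ≈ 133 coils

Annual demand D = 4,580 × 12 = 54,960.
With planned backorders, Q* = √(2DS/H) · √((H+B)/B).
√(2DS/H) = √(2 × 54,960 × 10.9 / 3.43) = 591.023.
√((H+B)/B) = √((3.43+13.6)/13.6) = 1.1190.
Q* ≈ 661.367.
S* = Q* · H/(H+B) = 661.367 × 3.43/17.03 ≈ 133.205.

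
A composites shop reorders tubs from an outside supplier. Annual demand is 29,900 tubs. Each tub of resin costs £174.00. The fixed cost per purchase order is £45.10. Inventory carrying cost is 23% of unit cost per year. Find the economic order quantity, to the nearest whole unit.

Holding cost H = 0.23 × £174.00 = £40.0200 per unit per year.
EOQ = √(2DS / H) = √(2 × 29,900 × 45.1 / 40.02).
= √(2,696,980 / 40.02) = √67,390.8046 ≈ 259.597.

Q* ≈ 260 tubs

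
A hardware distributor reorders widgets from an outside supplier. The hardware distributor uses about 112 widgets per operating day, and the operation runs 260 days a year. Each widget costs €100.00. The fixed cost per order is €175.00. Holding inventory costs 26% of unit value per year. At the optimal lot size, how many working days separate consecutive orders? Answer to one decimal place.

T ≈ 5.6 days

Annual demand D = 112 × 260 = 29,120.
Holding cost H = 0.26 × €100.00 = €26.0000 per unit per year.
The optimal lot size = √(2DS/H) = √(2 × 29,120 × 175 / 26) ≈ 626.10.
Cycle time = Q*/D × 260 = 626.10 / 29,120 × 260 ≈ 5.590 days.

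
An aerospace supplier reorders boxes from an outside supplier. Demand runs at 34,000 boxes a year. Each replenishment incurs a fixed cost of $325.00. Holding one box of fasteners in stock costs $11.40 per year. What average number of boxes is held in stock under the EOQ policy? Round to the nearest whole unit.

Q* = √(2DS/H) = √(2 × 34,000 × 325 / 11.4) ≈ 1392.33.
Average inventory = Q*/2 ≈ 1392.33 / 2 = 696.167.

Average inventory ≈ 696 boxes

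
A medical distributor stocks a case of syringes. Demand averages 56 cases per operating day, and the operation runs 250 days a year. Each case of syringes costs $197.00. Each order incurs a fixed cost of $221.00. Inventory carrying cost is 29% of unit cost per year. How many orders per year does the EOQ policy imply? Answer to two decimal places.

N ≈ 42.54 orders per year

Annual demand D = 56 × 250 = 14,000.
Holding cost H = 0.29 × $197.00 = $57.1300 per unit per year.
The optimal lot size = √(2DS/H) = √(2 × 14,000 × 221 / 57.13) ≈ 329.11.
Orders per year = D / Q* = 14,000 / 329.11 ≈ 42.539.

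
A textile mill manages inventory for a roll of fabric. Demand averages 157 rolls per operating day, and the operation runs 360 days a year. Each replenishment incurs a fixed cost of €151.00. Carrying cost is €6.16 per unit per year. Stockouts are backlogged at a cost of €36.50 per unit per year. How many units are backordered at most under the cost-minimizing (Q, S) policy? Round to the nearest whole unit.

Annual demand D = 157 × 360 = 56,520.
With planned backorders, Q* = √(2DS/H) · √((H+B)/B).
√(2DS/H) = √(2 × 56,520 × 151 / 6.16) = 1664.616.
√((H+B)/B) = √((6.16+36.5)/36.5) = 1.0811.
Q* ≈ 1799.609.
S* = Q* · H/(H+B) = 1799.609 × 6.16/42.66 ≈ 259.859.

S* ≈ 260 rolls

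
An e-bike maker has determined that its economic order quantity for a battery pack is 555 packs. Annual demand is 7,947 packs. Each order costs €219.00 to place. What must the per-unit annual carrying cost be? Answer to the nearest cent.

H ≈ €11.30

Invert the EOQ relation Q*² = 2DS/H.
From Q* = √(2DS/H): H = 2DS / Q*² = 2 × 7,947 × 219 / 555² = 11.3003.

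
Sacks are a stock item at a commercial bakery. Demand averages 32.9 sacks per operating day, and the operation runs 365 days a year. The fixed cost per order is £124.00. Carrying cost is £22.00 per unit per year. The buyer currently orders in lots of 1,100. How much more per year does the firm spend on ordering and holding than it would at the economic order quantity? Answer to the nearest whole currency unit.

Annual demand D = 32.9 × 365 = 12,008.5.
EOQ = √(2DS/H) = √(2 × 12,008.5 × 124 / 22) ≈ 367.92.
Cost at Q* = (D/Q*)S + (Q*/2)H = √(2DSH) ≈ £8,094.34.
Cost at Q = 1,100: (12,008.5/1,100)×124 + (1,100/2)×22 = £1,353.69 + £12,100.00 = £13,453.69.
Excess = £13,453.69 − £8,094.34 = £5,359.34.

Extra cost ≈ £5,359 per year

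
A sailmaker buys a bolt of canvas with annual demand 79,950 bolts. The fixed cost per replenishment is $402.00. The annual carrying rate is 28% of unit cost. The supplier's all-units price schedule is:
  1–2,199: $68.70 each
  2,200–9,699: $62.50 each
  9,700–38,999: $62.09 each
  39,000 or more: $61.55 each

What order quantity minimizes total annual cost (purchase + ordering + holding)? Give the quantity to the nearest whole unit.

Holding cost per unit per year at price C is H = 0.28·C.
Candidates are each tier's EOQ (if it falls in that tier) and each price-break quantity.
EOQ at $68.70 = 1828.0 (feasible in tier 1): TC = 79,950×$68.70 + (79,950/1828.0)×402 + (1828.0/2)×0.28×$68.70 = $5,527,728.71.
EOQ at $62.50 = 1916.5 < 2200, so use break Q=2200: TC = 79,950×$62.50 + (79,950/2200.0)×402 + (2200.0/2)×0.28×$62.50 = $5,030,734.05.
EOQ at $62.09 = 1922.9 < 9700, so use break Q=9700: TC = 79,950×$62.09 + (79,950/9700.0)×402 + (9700.0/2)×0.28×$62.09 = $5,051,727.11.
EOQ at $61.55 = 1931.3 < 39000, so use break Q=39000: TC = 79,950×$61.55 + (79,950/39000.0)×402 + (39000.0/2)×0.28×$61.55 = $5,257,809.60.
Lowest total cost is $5,030,734.05 at Q = 2200.0.

Q* ≈ 2,200 bolts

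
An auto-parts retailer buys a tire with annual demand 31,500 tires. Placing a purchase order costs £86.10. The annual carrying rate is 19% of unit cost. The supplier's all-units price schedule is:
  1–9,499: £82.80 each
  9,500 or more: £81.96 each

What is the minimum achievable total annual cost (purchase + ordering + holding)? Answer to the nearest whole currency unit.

Holding cost per unit per year at price C is H = 0.19·C.
Candidates are each tier's EOQ (if it falls in that tier) and each price-break quantity.
EOQ at £82.80 = 587.2 (feasible in tier 1): TC = 31,500×£82.80 + (31,500/587.2)×86.1 + (587.2/2)×0.19×£82.80 = £2,617,437.70.
EOQ at £81.96 = 590.2 < 9500, so use break Q=9500: TC = 31,500×£81.96 + (31,500/9500.0)×86.1 + (9500.0/2)×0.19×£81.96 = £2,655,994.39.
Lowest total cost among the candidates is at Q = 587.2.

TC* ≈ £2,617,438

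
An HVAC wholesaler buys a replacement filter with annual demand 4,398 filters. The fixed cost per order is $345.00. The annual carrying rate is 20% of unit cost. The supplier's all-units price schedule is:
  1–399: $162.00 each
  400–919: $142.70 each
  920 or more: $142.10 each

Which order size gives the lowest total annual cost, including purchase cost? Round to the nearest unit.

Holding cost per unit per year at price C is H = 0.20·C.
Candidates are each tier's EOQ (if it falls in that tier) and each price-break quantity.
EOQ at $162.00 = 306.0 (feasible in tier 1): TC = 4,398×$162.00 + (4,398/306.0)×345 + (306.0/2)×0.20×$162.00 = $722,391.73.
EOQ at $142.70 = 326.1 < 400, so use break Q=400: TC = 4,398×$142.70 + (4,398/400.0)×345 + (400.0/2)×0.20×$142.70 = $637,095.88.
EOQ at $142.10 = 326.8 < 920, so use break Q=920: TC = 4,398×$142.10 + (4,398/920.0)×345 + (920.0/2)×0.20×$142.10 = $639,678.25.
Lowest total cost is $637,095.88 at Q = 400.0.

Q* ≈ 400 filters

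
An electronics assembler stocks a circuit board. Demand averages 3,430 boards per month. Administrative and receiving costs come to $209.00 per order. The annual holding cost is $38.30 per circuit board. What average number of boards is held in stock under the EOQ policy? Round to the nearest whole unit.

Annual demand D = 3,430 × 12 = 41,160.
The optimal lot size = √(2DS/H) = √(2 × 41,160 × 209 / 38.3) ≈ 670.23.
Average inventory = Q*/2 ≈ 670.23 / 2 = 335.117.

Average inventory ≈ 335 boards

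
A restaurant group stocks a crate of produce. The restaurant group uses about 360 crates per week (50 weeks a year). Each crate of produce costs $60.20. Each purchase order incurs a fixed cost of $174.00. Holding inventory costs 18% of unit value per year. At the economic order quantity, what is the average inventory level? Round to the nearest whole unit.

Annual demand D = 360 × 50 = 18,000.
Holding cost H = 0.18 × $60.20 = $10.8360 per unit per year.
Q* = √(2DS/H) = √(2 × 18,000 × 174 / 10.836) ≈ 760.31.
Average inventory = Q*/2 ≈ 760.31 / 2 = 380.156.

Average inventory ≈ 380 crates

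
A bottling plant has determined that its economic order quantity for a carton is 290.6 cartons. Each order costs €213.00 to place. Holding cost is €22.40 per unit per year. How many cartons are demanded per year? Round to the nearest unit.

The basic EOQ model gives Q* = √(2DS/H); rearrange for the unknown.
From Q* = √(2DS/H): D = Q*²H / (2S) = 290.6² × 22.4 / (2 × 213) = 4440.477.

D ≈ 4,440 cartons per year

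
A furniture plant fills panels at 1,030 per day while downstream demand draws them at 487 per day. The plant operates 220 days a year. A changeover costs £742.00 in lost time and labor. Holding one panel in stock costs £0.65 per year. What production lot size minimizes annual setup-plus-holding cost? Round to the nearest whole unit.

Q* ≈ 21,540 panels

Annual demand D = 487 × 220 = 107,140.
Production build-up factor (1 − d/p) = 1 − 487/1,030 = 0.5272.
Q* = √(2DS / (H(1 − d/p))) = √(2 × 107,140 × 742 / (0.65 × 0.5272)).
= √(158,995,760 / 0.3427) ≈ 21540.451.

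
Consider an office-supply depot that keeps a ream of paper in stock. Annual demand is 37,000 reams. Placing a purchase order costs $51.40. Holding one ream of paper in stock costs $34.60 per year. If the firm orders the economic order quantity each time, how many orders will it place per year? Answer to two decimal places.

N ≈ 111.59 orders per year

The optimal lot size = √(2DS/H) = √(2 × 37,000 × 51.4 / 34.6) ≈ 331.56.
Orders per year = D / Q* = 37,000 / 331.56 ≈ 111.594.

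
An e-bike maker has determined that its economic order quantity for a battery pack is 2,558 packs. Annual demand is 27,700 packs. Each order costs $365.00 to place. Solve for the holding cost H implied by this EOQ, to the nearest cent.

H ≈ $3.09

Squaring Q* = √(2DS/H) gives Q*² = 2DS/H.
From Q* = √(2DS/H): H = 2DS / Q*² = 2 × 27,700 × 365 / 2,558² = 3.0903.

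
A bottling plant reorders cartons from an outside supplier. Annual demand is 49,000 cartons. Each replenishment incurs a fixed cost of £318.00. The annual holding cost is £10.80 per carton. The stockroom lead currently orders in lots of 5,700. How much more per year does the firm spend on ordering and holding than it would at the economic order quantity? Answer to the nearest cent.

Extra cost ≈ £15,167.81 per year

EOQ = √(2DS/H) = √(2 × 49,000 × 318 / 10.8) ≈ 1698.69.
Cost at Q* = (D/Q*)S + (Q*/2)H = √(2DSH) ≈ £18,345.88.
Cost at Q = 5,700: (49,000/5,700)×318 + (5,700/2)×10.8 = £2,733.68 + £30,780.00 = £33,513.68.
Excess = £33,513.68 − £18,345.88 = £15,167.81.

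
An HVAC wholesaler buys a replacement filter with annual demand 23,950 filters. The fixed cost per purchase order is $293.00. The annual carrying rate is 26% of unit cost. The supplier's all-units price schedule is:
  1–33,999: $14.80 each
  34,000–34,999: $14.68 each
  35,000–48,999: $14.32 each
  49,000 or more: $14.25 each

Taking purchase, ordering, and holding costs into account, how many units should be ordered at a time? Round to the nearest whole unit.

Q* ≈ 1,910 filters

Holding cost per unit per year at price C is H = 0.26·C.
For each price level, check whether its EOQ is feasible; otherwise the best quantity at that price is the breakpoint.
EOQ at $14.80 = 1909.8 (feasible in tier 1): TC = 23,950×$14.80 + (23,950/1909.8)×293 + (1909.8/2)×0.26×$14.80 = $361,808.85.
EOQ at $14.68 = 1917.6 < 34000, so use break Q=34000: TC = 23,950×$14.68 + (23,950/34000.0)×293 + (34000.0/2)×0.26×$14.68 = $416,677.99.
EOQ at $14.32 = 1941.5 < 35000, so use break Q=35000: TC = 23,950×$14.32 + (23,950/35000.0)×293 + (35000.0/2)×0.26×$14.32 = $408,320.50.
EOQ at $14.25 = 1946.3 < 49000, so use break Q=49000: TC = 23,950×$14.25 + (23,950/49000.0)×293 + (49000.0/2)×0.26×$14.25 = $432,203.21.
Lowest total cost is $361,808.85 at Q = 1909.8.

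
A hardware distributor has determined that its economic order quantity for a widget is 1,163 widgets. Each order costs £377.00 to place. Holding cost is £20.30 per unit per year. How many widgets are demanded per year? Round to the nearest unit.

D ≈ 36,415 widgets per year

Invert the EOQ relation Q*² = 2DS/H.
From Q* = √(2DS/H): D = Q*²H / (2S) = 1,163² × 20.3 / (2 × 377) = 36415.319.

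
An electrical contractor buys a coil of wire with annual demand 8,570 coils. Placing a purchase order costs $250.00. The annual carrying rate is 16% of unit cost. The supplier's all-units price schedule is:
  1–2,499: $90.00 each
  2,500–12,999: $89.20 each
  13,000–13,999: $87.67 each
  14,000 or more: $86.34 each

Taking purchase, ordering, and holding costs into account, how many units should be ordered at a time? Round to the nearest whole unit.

Q* ≈ 545 coils

Holding cost per unit per year at price C is H = 0.16·C.
Evaluate total cost at each tier's feasible EOQ or, if the EOQ is below the tier, at the tier's minimum quantity.
EOQ at $90.00 = 545.5 (feasible in tier 1): TC = 8,570×$90.00 + (8,570/545.5)×250 + (545.5/2)×0.16×$90.00 = $779,155.19.
EOQ at $89.20 = 547.9 < 2500, so use break Q=2500: TC = 8,570×$89.20 + (8,570/2500.0)×250 + (2500.0/2)×0.16×$89.20 = $783,141.00.
EOQ at $87.67 = 552.7 < 13000, so use break Q=13000: TC = 8,570×$87.67 + (8,570/13000.0)×250 + (13000.0/2)×0.16×$87.67 = $842,673.51.
EOQ at $86.34 = 556.9 < 14000, so use break Q=14000: TC = 8,570×$86.34 + (8,570/14000.0)×250 + (14000.0/2)×0.16×$86.34 = $836,787.64.
Lowest total cost is $779,155.19 at Q = 545.5.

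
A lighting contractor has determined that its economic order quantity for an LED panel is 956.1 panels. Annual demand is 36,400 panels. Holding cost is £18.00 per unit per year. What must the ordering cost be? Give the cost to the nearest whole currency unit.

Squaring Q* = √(2DS/H) gives Q*² = 2DS/H.
From Q* = √(2DS/H): S = Q*²H / (2D) = 956.1² × 18 / (2 × 36,400) = 226.0205.

S ≈ £226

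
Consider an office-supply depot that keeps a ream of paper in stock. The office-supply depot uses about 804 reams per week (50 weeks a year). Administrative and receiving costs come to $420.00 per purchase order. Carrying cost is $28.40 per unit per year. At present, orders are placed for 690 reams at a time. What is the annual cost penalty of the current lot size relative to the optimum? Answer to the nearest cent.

Extra cost ≈ $3,299.66 per year

Annual demand D = 804 × 50 = 40,200.
EOQ = √(2DS/H) = √(2 × 40,200 × 420 / 28.4) ≈ 1090.42.
Cost at Q* = (D/Q*)S + (Q*/2)H = √(2DSH) ≈ $30,967.91.
Cost at Q = 690: (40,200/690)×420 + (690/2)×28.4 = $24,469.57 + $9,798.00 = $34,267.57.
Excess = $34,267.57 − $30,967.91 = $3,299.66.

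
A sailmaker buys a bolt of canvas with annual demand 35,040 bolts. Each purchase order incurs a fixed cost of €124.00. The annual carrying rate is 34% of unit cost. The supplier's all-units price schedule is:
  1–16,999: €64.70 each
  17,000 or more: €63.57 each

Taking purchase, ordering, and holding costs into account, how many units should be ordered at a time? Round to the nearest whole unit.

Holding cost per unit per year at price C is H = 0.34·C.
For each price level, check whether its EOQ is feasible; otherwise the best quantity at that price is the breakpoint.
EOQ at €64.70 = 628.5 (feasible in tier 1): TC = 35,040×€64.70 + (35,040/628.5)×124 + (628.5/2)×0.34×€64.70 = €2,280,914.09.
EOQ at €63.57 = 634.1 < 17000, so use break Q=17000: TC = 35,040×€63.57 + (35,040/17000.0)×124 + (17000.0/2)×0.34×€63.57 = €2,411,465.69.
Lowest total cost is €2,280,914.09 at Q = 628.5.

Q* ≈ 629 bolts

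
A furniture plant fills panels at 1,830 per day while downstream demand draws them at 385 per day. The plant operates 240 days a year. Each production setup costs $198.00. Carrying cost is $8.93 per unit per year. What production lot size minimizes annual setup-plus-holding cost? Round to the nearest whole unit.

Annual demand D = 385 × 240 = 92,400.
Production build-up factor (1 − d/p) = 1 − 385/1,830 = 0.7896.
Q* = √(2DS / (H(1 − d/p))) = √(2 × 92,400 × 198 / (8.93 × 0.7896)).
= √(36,590,400 / 7.0513) ≈ 2277.978.

Q* ≈ 2,278 panels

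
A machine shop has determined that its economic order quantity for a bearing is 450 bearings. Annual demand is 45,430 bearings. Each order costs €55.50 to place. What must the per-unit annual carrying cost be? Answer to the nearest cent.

The basic EOQ model gives Q* = √(2DS/H); rearrange for the unknown.
From Q* = √(2DS/H): H = 2DS / Q*² = 2 × 45,430 × 55.5 / 450² = 24.9024.

H ≈ €24.90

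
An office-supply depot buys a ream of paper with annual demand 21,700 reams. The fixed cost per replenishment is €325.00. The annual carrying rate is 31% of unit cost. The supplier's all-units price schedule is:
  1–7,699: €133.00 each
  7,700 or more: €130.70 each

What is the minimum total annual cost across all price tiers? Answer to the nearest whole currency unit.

TC* ≈ €2,910,215

Holding cost per unit per year at price C is H = 0.31·C.
Candidates are each tier's EOQ (if it falls in that tier) and each price-break quantity.
EOQ at €133.00 = 584.9 (feasible in tier 1): TC = 21,700×€133.00 + (21,700/584.9)×325 + (584.9/2)×0.31×€133.00 = €2,910,215.33.
EOQ at €130.70 = 590.0 < 7700, so use break Q=7700: TC = 21,700×€130.70 + (21,700/7700.0)×325 + (7700.0/2)×0.31×€130.70 = €2,993,096.36.
Lowest total cost among the candidates is at Q = 584.9.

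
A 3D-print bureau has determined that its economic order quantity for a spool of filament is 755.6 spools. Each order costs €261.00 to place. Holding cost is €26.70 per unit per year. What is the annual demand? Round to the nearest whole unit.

D ≈ 29,203 spools per year

Invert the EOQ relation Q*² = 2DS/H.
From Q* = √(2DS/H): D = Q*²H / (2S) = 755.6² × 26.7 / (2 × 261) = 29202.811.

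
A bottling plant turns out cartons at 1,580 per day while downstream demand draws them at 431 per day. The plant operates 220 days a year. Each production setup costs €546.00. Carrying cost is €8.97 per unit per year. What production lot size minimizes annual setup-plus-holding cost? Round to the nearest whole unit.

Q* ≈ 3,984 cartons

Annual demand D = 431 × 220 = 94,820.
Production build-up factor (1 − d/p) = 1 − 431/1,580 = 0.7272.
Q* = √(2DS / (H(1 − d/p))) = √(2 × 94,820 × 546 / (8.97 × 0.7272)).
= √(103,543,440 / 6.5231) ≈ 3984.131.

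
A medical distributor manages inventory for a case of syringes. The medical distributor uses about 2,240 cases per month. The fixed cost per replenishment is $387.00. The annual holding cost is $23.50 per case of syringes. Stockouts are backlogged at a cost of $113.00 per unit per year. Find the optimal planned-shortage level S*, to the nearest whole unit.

S* ≈ 178 cases

Annual demand D = 2,240 × 12 = 26,880.
With planned backorders, Q* = √(2DS/H) · √((H+B)/B).
√(2DS/H) = √(2 × 26,880 × 387 / 23.5) = 940.917.
√((H+B)/B) = √((23.5+113)/113) = 1.0991.
Q* ≈ 1034.137.
S* = Q* · H/(H+B) = 1034.137 × 23.5/136.5 ≈ 178.038.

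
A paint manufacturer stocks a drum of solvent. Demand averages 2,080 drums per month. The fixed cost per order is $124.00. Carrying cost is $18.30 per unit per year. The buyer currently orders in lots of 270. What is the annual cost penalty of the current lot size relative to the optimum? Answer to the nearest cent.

Extra cost ≈ $3,290.38 per year

Annual demand D = 2,080 × 12 = 24,960.
EOQ = √(2DS/H) = √(2 × 24,960 × 124 / 18.3) ≈ 581.60.
Cost at Q* = (D/Q*)S + (Q*/2)H = √(2DSH) ≈ $10,643.24.
Cost at Q = 270: (24,960/270)×124 + (270/2)×18.3 = $11,463.11 + $2,470.50 = $13,933.61.
Excess = $13,933.61 − $10,643.24 = $3,290.38.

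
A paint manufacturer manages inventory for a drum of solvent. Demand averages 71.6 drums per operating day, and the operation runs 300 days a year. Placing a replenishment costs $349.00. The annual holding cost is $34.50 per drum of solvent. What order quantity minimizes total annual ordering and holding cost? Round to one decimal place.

Annual demand D = 71.6 × 300 = 21,480.
EOQ = √(2DS / H) = √(2 × 21,480 × 349 / 34.5).
= √(14,993,040 / 34.5) = √434,580.8696 ≈ 659.227.

Q* ≈ 659.2 drums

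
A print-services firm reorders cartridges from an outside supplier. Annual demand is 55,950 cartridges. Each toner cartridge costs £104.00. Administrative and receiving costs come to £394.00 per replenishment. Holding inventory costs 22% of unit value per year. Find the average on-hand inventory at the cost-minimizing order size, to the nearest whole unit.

Holding cost H = 0.22 × £104.00 = £22.8800 per unit per year.
Q* = √(2DS/H) = √(2 × 55,950 × 394 / 22.88) ≈ 1388.15.
Average inventory = Q*/2 ≈ 1388.15 / 2 = 694.073.

Average inventory ≈ 694 cartridges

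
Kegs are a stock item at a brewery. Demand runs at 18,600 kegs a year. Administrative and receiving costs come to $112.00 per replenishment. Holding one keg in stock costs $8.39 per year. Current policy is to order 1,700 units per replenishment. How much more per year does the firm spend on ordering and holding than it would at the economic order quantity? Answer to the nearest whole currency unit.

EOQ = √(2DS/H) = √(2 × 18,600 × 112 / 8.39) ≈ 704.69.
Cost at Q* = (D/Q*)S + (Q*/2)H = √(2DSH) ≈ $5,912.37.
Cost at Q = 1,700: (18,600/1,700)×112 + (1,700/2)×8.39 = $1,225.41 + $7,131.50 = $8,356.91.
Excess = $8,356.91 − $5,912.37 = $2,444.54.

Extra cost ≈ $2,445 per year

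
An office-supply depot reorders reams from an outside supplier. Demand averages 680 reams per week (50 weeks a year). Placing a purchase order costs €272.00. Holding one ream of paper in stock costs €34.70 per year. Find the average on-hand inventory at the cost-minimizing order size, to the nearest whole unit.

Average inventory ≈ 365 reams

Annual demand D = 680 × 50 = 34,000.
The optimal lot size = √(2DS/H) = √(2 × 34,000 × 272 / 34.7) ≈ 730.09.
Average inventory = Q*/2 ≈ 730.09 / 2 = 365.043.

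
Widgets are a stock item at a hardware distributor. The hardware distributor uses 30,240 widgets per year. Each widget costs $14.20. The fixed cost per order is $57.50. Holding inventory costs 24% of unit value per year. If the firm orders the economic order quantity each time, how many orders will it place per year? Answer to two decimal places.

N ≈ 29.94 orders per year

Holding cost H = 0.24 × $14.20 = $3.4080 per unit per year.
The optimal lot size = √(2DS/H) = √(2 × 30,240 × 57.5 / 3.408) ≈ 1010.16.
Orders per year = D / Q* = 30,240 / 1010.16 ≈ 29.936.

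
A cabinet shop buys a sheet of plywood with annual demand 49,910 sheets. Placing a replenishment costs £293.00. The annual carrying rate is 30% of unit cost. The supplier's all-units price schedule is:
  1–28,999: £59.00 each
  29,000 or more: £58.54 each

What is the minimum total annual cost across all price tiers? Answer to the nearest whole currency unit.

Holding cost per unit per year at price C is H = 0.30·C.
Candidates are each tier's EOQ (if it falls in that tier) and each price-break quantity.
EOQ at £59.00 = 1285.5 (feasible in tier 1): TC = 49,910×£59.00 + (49,910/1285.5)×293 + (1285.5/2)×0.30×£59.00 = £2,967,442.51.
EOQ at £58.54 = 1290.5 < 29000, so use break Q=29000: TC = 49,910×£58.54 + (49,910/29000.0)×293 + (29000.0/2)×0.30×£58.54 = £3,176,884.66.
Lowest total cost among the candidates is at Q = 1285.5.

TC* ≈ £2,967,443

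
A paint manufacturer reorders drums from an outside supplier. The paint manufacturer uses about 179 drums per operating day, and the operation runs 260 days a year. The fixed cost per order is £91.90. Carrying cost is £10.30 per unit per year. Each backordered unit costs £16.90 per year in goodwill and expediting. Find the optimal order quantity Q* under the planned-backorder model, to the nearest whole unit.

Annual demand D = 179 × 260 = 46,540.
With planned backorders, Q* = √(2DS/H) · √((H+B)/B).
√(2DS/H) = √(2 × 46,540 × 91.9 / 10.3) = 911.313.
√((H+B)/B) = √((10.3+16.9)/16.9) = 1.2686.
Q* ≈ 1156.135.

Q* ≈ 1,156 drums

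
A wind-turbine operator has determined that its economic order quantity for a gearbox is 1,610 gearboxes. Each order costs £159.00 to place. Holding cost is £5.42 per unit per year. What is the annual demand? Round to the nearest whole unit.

Invert the EOQ relation Q*² = 2DS/H.
From Q* = √(2DS/H): D = Q*²H / (2S) = 1,610² × 5.42 / (2 × 159) = 44179.818.

D ≈ 44,180 gearboxes per year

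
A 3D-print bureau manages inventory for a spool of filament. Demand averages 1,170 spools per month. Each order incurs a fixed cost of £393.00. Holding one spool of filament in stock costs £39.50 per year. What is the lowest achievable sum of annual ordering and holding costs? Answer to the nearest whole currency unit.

TC* ≈ £20,878

Annual demand D = 1,170 × 12 = 14,040.
EOQ = √(2DS/H) = √(2 × 14,040 × 393 / 39.5) ≈ 528.56.
At Q*, ordering cost (D/Q*)S equals holding cost (Q*/2)H, each = √(DSH/2).
Minimum total = √(2DSH) = √(2 × 14,040 × 393 × 39.5) ≈ 20878.215.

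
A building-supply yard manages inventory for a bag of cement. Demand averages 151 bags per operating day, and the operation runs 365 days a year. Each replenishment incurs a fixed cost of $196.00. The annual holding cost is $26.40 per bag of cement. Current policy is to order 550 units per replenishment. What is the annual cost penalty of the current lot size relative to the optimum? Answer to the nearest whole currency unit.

Extra cost ≈ $3,018 per year

Annual demand D = 151 × 365 = 55,115.
EOQ = √(2DS/H) = √(2 × 55,115 × 196 / 26.4) ≈ 904.64.
Cost at Q* = (D/Q*)S + (Q*/2)H = √(2DSH) ≈ $23,882.51.
Cost at Q = 550: (55,115/550)×196 + (550/2)×26.4 = $19,640.98 + $7,260.00 = $26,900.98.
Excess = $26,900.98 − $23,882.51 = $3,018.48.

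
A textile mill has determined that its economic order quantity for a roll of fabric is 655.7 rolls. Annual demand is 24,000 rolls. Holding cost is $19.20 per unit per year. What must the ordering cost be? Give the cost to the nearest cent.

Invert the EOQ relation Q*² = 2DS/H.
From Q* = √(2DS/H): S = Q*²H / (2D) = 655.7² × 19.2 / (2 × 24,000) = 171.9770.

S ≈ $171.98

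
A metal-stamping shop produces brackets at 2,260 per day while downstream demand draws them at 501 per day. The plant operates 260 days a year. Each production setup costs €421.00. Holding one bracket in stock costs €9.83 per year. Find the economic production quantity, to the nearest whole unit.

Annual demand D = 501 × 260 = 130,260.
Production build-up factor (1 − d/p) = 1 − 501/2,260 = 0.7783.
Q* = √(2DS / (H(1 − d/p))) = √(2 × 130,260 × 421 / (9.83 × 0.7783)).
= √(109,678,920 / 7.6509) ≈ 3786.222.

Q* ≈ 3,786 brackets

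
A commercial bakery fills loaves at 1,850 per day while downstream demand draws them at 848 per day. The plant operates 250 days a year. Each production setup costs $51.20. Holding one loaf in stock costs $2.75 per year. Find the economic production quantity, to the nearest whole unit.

Annual demand D = 848 × 250 = 212,000.
Production build-up factor (1 − d/p) = 1 − 848/1,850 = 0.5416.
Q* = √(2DS / (H(1 − d/p))) = √(2 × 212,000 × 51.2 / (2.75 × 0.5416)).
= √(21,708,800 / 1.4895) ≈ 3817.716.

Q* ≈ 3,818 loaves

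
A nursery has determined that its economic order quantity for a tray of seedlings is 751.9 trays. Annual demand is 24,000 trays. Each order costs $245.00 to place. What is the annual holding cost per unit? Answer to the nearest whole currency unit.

H ≈ $21

Squaring Q* = √(2DS/H) gives Q*² = 2DS/H.
From Q* = √(2DS/H): H = 2DS / Q*² = 2 × 24,000 × 245 / 751.9² = 20.8011.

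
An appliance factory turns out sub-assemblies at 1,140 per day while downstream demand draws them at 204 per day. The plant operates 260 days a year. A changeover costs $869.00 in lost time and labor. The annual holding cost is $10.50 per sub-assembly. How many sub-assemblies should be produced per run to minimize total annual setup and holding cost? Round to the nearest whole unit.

Q* ≈ 3,270 sub-assemblies

Annual demand D = 204 × 260 = 53,040.
Production build-up factor (1 − d/p) = 1 − 204/1,140 = 0.8211.
Q* = √(2DS / (H(1 − d/p))) = √(2 × 53,040 × 869 / (10.5 × 0.8211)).
= √(92,183,520 / 8.6211) ≈ 3269.991.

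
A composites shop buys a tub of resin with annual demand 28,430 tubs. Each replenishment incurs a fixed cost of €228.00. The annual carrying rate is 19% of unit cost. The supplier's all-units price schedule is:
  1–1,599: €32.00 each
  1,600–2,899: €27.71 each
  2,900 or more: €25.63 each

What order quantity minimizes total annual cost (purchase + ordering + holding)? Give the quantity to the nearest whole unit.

Holding cost per unit per year at price C is H = 0.19·C.
Evaluate total cost at each tier's feasible EOQ or, if the EOQ is below the tier, at the tier's minimum quantity.
EOQ at €32.00 = 1460.2 (feasible in tier 1): TC = 28,430×€32.00 + (28,430/1460.2)×228 + (1460.2/2)×0.19×€32.00 = €918,638.15.
EOQ at €27.71 = 1569.2 < 1600, so use break Q=1600: TC = 28,430×€27.71 + (28,430/1600.0)×228 + (1600.0/2)×0.19×€27.71 = €796,058.50.
EOQ at €25.63 = 1631.6 < 2900, so use break Q=2900: TC = 28,430×€25.63 + (28,430/2900.0)×228 + (2900.0/2)×0.19×€25.63 = €737,957.15.
Lowest total cost is €737,957.15 at Q = 2900.0.

Q* ≈ 2,900 tubs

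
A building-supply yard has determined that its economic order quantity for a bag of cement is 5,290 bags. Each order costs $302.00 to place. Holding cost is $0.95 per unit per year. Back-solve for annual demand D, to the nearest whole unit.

D ≈ 44,015 bags per year

The basic EOQ model gives Q* = √(2DS/H); rearrange for the unknown.
From Q* = √(2DS/H): D = Q*²H / (2S) = 5,290² × 0.95 / (2 × 302) = 44014.727.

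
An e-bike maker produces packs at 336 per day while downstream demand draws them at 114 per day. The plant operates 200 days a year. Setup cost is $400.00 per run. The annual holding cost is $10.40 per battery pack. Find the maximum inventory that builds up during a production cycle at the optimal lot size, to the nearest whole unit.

I_max ≈ 1,076 packs

Annual demand D = 114 × 200 = 22,800.
Production build-up factor (1 − d/p) = 1 − 114/336 = 0.6607.
Q* = √(2DS / (H(1 − d/p))) = √(2 × 22,800 × 400 / (10.4 × 0.6607)).
= √(18,240,000 / 6.8714) ≈ 1629.254.
Maximum inventory = Q*(1 − d/p) = 1629.254 × 0.6607 ≈ 1076.472.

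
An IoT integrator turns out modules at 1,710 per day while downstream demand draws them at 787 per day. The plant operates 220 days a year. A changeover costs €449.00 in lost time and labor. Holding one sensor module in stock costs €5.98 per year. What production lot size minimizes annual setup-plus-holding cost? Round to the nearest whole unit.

Annual demand D = 787 × 220 = 173,140.
Production build-up factor (1 − d/p) = 1 − 787/1,710 = 0.5398.
Q* = √(2DS / (H(1 − d/p))) = √(2 × 173,140 × 449 / (5.98 × 0.5398)).
= √(155,479,720 / 3.2278) ≈ 6940.384.

Q* ≈ 6,940 modules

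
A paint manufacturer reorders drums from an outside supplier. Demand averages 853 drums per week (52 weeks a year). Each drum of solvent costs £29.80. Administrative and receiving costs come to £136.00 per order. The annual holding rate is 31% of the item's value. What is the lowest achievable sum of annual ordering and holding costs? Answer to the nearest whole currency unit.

Annual demand D = 853 × 52 = 44,356.
Holding cost H = 0.31 × £29.80 = £9.2380 per unit per year.
EOQ = √(2DS/H) = √(2 × 44,356 × 136 / 9.238) ≈ 1142.80.
At Q*, ordering cost (D/Q*)S equals holding cost (Q*/2)H, each = √(DSH/2).
Minimum total = √(2DSH) = √(2 × 44,356 × 136 × 9.238) ≈ 10557.221.

TC* ≈ £10,557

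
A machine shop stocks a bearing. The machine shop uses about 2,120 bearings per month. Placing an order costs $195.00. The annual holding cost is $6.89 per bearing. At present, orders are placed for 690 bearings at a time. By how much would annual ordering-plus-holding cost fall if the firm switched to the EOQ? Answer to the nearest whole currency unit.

Annual demand D = 2,120 × 12 = 25,440.
EOQ = √(2DS/H) = √(2 × 25,440 × 195 / 6.89) ≈ 1200.00.
Cost at Q* = (D/Q*)S + (Q*/2)H = √(2DSH) ≈ $8,268.00.
Cost at Q = 690: (25,440/690)×195 + (690/2)×6.89 = $7,189.57 + $2,377.05 = $9,566.62.
Excess = $9,566.62 − $8,268.00 = $1,298.62.

Extra cost ≈ $1,299 per year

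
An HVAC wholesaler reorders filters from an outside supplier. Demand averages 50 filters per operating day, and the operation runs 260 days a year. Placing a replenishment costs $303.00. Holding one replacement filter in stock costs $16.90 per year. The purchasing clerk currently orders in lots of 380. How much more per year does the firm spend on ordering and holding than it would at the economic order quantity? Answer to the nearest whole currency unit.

Annual demand D = 50 × 260 = 13,000.
EOQ = √(2DS/H) = √(2 × 13,000 × 303 / 16.9) ≈ 682.75.
Cost at Q* = (D/Q*)S + (Q*/2)H = √(2DSH) ≈ $11,538.55.
Cost at Q = 380: (13,000/380)×303 + (380/2)×16.9 = $10,365.79 + $3,211.00 = $13,576.79.
Excess = $13,576.79 − $11,538.55 = $2,038.24.

Extra cost ≈ $2,038 per year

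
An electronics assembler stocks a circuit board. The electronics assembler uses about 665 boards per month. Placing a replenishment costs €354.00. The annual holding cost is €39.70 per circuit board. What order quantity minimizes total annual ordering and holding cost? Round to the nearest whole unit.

Annual demand D = 665 × 12 = 7,980.
EOQ = √(2DS / H) = √(2 × 7,980 × 354 / 39.7).
= √(5,649,840 / 39.7) = √142,313.3501 ≈ 377.244.

Q* ≈ 377 boards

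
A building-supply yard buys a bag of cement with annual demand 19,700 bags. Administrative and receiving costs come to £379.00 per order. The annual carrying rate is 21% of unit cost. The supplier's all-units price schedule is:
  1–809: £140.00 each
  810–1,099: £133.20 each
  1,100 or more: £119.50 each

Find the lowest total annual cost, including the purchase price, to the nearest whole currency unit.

TC* ≈ £2,374,740

Holding cost per unit per year at price C is H = 0.21·C.
Evaluate total cost at each tier's feasible EOQ or, if the EOQ is below the tier, at the tier's minimum quantity.
EOQ at £140.00 = 712.7 (feasible in tier 1): TC = 19,700×£140.00 + (19,700/712.7)×379 + (712.7/2)×0.21×£140.00 = £2,778,952.77.
EOQ at £133.20 = 730.6 < 810, so use break Q=810: TC = 19,700×£133.20 + (19,700/810.0)×379 + (810.0/2)×0.21×£133.20 = £2,644,586.31.
EOQ at £119.50 = 771.4 < 1100, so use break Q=1100: TC = 19,700×£119.50 + (19,700/1100.0)×379 + (1100.0/2)×0.21×£119.50 = £2,374,739.80.
Lowest total cost among the candidates is at Q = 1100.0.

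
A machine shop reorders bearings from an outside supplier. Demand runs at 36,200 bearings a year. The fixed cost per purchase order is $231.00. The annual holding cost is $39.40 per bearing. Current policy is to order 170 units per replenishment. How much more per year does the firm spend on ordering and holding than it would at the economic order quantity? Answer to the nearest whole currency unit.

Extra cost ≈ $26,869 per year

EOQ = √(2DS/H) = √(2 × 36,200 × 231 / 39.4) ≈ 651.52.
Cost at Q* = (D/Q*)S + (Q*/2)H = √(2DSH) ≈ $25,669.85.
Cost at Q = 170: (36,200/170)×231 + (170/2)×39.4 = $49,189.41 + $3,349.00 = $52,538.41.
Excess = $52,538.41 − $25,669.85 = $26,868.56.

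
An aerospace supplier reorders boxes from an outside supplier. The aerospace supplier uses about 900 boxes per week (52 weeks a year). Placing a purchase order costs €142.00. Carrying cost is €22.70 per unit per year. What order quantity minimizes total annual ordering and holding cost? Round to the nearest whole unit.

Q* ≈ 765 boxes

Annual demand D = 900 × 52 = 46,800.
EOQ = √(2DS / H) = √(2 × 46,800 × 142 / 22.7).
= √(13,291,200 / 22.7) = √585,515.4185 ≈ 765.190.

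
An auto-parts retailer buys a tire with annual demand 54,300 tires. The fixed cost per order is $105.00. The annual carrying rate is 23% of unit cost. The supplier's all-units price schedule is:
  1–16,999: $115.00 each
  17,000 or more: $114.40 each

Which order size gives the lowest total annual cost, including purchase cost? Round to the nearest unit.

Holding cost per unit per year at price C is H = 0.23·C.
Evaluate total cost at each tier's feasible EOQ or, if the EOQ is below the tier, at the tier's minimum quantity.
EOQ at $115.00 = 656.6 (feasible in tier 1): TC = 54,300×$115.00 + (54,300/656.6)×105 + (656.6/2)×0.23×$115.00 = $6,261,866.90.
EOQ at $114.40 = 658.3 < 17000, so use break Q=17000: TC = 54,300×$114.40 + (54,300/17000.0)×105 + (17000.0/2)×0.23×$114.40 = $6,435,907.38.
Lowest total cost is $6,261,866.90 at Q = 656.6.

Q* ≈ 657 tires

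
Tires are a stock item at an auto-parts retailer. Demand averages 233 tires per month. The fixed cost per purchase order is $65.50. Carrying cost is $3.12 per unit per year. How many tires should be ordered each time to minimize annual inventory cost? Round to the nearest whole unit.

Q* ≈ 343 tires

Annual demand D = 233 × 12 = 2,796.
EOQ = √(2DS / H) = √(2 × 2,796 × 65.5 / 3.12).
= √(366,276 / 3.12) = √117,396.1538 ≈ 342.631.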